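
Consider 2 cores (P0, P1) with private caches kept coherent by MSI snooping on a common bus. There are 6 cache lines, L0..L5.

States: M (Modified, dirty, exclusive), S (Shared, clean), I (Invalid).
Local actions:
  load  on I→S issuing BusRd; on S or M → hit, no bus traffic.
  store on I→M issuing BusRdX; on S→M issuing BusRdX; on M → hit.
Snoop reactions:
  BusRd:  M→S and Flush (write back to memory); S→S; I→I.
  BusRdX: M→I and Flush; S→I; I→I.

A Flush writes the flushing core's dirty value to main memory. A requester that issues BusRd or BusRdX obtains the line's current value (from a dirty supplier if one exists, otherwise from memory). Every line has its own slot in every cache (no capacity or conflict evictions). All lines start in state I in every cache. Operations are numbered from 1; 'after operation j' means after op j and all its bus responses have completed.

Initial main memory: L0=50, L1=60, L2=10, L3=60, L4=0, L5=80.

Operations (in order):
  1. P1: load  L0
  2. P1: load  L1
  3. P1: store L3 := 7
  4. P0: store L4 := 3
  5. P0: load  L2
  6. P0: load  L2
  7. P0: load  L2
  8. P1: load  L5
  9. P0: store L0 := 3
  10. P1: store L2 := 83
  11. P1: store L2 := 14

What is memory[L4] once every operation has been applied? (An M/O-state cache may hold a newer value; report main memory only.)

memory[L4] = 0

[1] P1: load  L0 | P0:I, P1:S(50) | bus: BusRd
[2] P1: load  L1 | P0:I, P1:S(60) | bus: BusRd
[3] P1: store L3 := 7 | P0:I, P1:M(7) | bus: BusRdX
[4] P0: store L4 := 3 | P0:M(3), P1:I | bus: BusRdX
[5] P0: load  L2 | P0:S(10), P1:I | bus: BusRd
[6] P0: load  L2 | P0:S(10), P1:I | bus: none
[7] P0: load  L2 | P0:S(10), P1:I | bus: none
[8] P1: load  L5 | P0:I, P1:S(80) | bus: BusRd
[9] P0: store L0 := 3 | P0:M(3), P1:I | bus: BusRdX
[10] P1: store L2 := 83 | P0:I, P1:M(83) | bus: BusRdX
[11] P1: store L2 := 14 | P0:I, P1:M(14) | bus: none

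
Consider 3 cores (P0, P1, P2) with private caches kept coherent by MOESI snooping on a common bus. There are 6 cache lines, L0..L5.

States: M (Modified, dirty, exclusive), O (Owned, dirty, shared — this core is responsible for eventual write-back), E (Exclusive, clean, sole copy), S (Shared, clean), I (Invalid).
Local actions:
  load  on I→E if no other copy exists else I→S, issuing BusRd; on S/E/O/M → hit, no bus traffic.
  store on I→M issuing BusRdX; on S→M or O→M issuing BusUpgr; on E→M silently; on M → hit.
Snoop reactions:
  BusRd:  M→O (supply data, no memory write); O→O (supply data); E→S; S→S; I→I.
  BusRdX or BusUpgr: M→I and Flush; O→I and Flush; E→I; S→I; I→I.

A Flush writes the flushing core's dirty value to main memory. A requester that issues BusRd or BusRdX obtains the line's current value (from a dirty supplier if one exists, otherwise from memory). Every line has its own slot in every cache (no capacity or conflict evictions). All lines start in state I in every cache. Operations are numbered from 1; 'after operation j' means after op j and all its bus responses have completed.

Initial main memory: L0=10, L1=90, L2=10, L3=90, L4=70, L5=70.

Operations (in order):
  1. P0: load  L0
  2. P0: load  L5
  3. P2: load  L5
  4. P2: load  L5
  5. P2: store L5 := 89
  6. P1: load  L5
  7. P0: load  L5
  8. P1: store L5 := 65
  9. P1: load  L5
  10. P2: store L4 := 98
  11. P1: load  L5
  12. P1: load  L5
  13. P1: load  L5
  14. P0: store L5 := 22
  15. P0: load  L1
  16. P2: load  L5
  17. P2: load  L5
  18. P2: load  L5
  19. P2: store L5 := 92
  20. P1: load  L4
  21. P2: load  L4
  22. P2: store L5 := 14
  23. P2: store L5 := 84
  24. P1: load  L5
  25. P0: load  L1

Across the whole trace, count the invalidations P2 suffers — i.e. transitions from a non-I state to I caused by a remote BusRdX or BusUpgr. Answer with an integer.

step 1: P0: load  L0  ⟶  EII  (L0)  txn=BusRd  M[L0]=10
step 2: P0: load  L5  ⟶  EII  (L5)  txn=BusRd  M[L5]=70
step 3: P2: load  L5  ⟶  SIS  (L5)  txn=BusRd  M[L5]=70
step 4: P2: load  L5  ⟶  SIS  (L5)  txn=∅  M[L5]=70
step 5: P2: store L5 := 89  ⟶  IIM  (L5)  txn=BusUpgr  M[L5]=70
step 6: P1: load  L5  ⟶  ISO  (L5)  txn=BusRd  M[L5]=70
step 7: P0: load  L5  ⟶  SSO  (L5)  txn=BusRd  M[L5]=70
step 8: P1: store L5 := 65  ⟶  IMI  (L5)  txn=BusUpgr+Flush  M[L5]=89
step 9: P1: load  L5  ⟶  IMI  (L5)  txn=∅  M[L5]=89
step 10: P2: store L4 := 98  ⟶  IIM  (L4)  txn=BusRdX  M[L4]=70
step 11: P1: load  L5  ⟶  IMI  (L5)  txn=∅  M[L5]=89
step 12: P1: load  L5  ⟶  IMI  (L5)  txn=∅  M[L5]=89
step 13: P1: load  L5  ⟶  IMI  (L5)  txn=∅  M[L5]=89
step 14: P0: store L5 := 22  ⟶  MII  (L5)  txn=BusRdX+Flush  M[L5]=65
step 15: P0: load  L1  ⟶  EII  (L1)  txn=BusRd  M[L1]=90
step 16: P2: load  L5  ⟶  OIS  (L5)  txn=BusRd  M[L5]=65
step 17: P2: load  L5  ⟶  OIS  (L5)  txn=∅  M[L5]=65
step 18: P2: load  L5  ⟶  OIS  (L5)  txn=∅  M[L5]=65
step 19: P2: store L5 := 92  ⟶  IIM  (L5)  txn=BusUpgr+Flush  M[L5]=22
step 20: P1: load  L4  ⟶  ISO  (L4)  txn=BusRd  M[L4]=70
step 21: P2: load  L4  ⟶  ISO  (L4)  txn=∅  M[L4]=70
step 22: P2: store L5 := 14  ⟶  IIM  (L5)  txn=∅  M[L5]=22
step 23: P2: store L5 := 84  ⟶  IIM  (L5)  txn=∅  M[L5]=22
step 24: P1: load  L5  ⟶  ISO  (L5)  txn=BusRd  M[L5]=22
step 25: P0: load  L1  ⟶  EII  (L1)  txn=∅  M[L1]=90

invalidations = 1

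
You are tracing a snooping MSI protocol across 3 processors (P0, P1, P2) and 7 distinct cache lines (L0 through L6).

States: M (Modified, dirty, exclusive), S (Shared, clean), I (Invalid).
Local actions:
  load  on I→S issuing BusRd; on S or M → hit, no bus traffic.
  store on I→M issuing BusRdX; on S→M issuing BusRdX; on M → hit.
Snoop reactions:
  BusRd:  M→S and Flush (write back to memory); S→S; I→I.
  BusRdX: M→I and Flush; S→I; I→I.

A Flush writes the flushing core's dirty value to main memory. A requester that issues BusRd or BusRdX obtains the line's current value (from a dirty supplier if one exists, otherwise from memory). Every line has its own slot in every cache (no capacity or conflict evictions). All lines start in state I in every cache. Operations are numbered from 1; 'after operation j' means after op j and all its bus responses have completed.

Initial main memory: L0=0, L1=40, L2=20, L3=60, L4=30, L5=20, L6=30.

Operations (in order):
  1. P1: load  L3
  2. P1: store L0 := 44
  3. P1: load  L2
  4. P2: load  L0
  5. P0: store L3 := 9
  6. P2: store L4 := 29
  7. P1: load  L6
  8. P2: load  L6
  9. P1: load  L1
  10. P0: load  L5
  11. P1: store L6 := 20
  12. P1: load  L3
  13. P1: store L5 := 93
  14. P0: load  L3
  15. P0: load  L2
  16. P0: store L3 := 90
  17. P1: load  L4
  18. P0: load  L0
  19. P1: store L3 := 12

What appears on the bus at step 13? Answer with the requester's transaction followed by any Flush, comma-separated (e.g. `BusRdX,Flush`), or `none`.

1. P1: load  L3  bus=[BusRd]  L3: P0=I P1=S P2=I  mem[L3]=60
2. P1: store L0 := 44  bus=[BusRdX]  L0: P0=I P1=M P2=I  mem[L0]=0
3. P1: load  L2  bus=[BusRd]  L2: P0=I P1=S P2=I  mem[L2]=20
4. P2: load  L0  bus=[BusRd,Flush]  L0: P0=I P1=S P2=S  mem[L0]=44
5. P0: store L3 := 9  bus=[BusRdX]  L3: P0=M P1=I P2=I  mem[L3]=60
6. P2: store L4 := 29  bus=[BusRdX]  L4: P0=I P1=I P2=M  mem[L4]=30
7. P1: load  L6  bus=[BusRd]  L6: P0=I P1=S P2=I  mem[L6]=30
8. P2: load  L6  bus=[BusRd]  L6: P0=I P1=S P2=S  mem[L6]=30
9. P1: load  L1  bus=[BusRd]  L1: P0=I P1=S P2=I  mem[L1]=40
10. P0: load  L5  bus=[BusRd]  L5: P0=S P1=I P2=I  mem[L5]=20
11. P1: store L6 := 20  bus=[BusRdX]  L6: P0=I P1=M P2=I  mem[L6]=30
12. P1: load  L3  bus=[BusRd,Flush]  L3: P0=S P1=S P2=I  mem[L3]=9
13. P1: store L5 := 93  bus=[BusRdX]  L5: P0=I P1=M P2=I  mem[L5]=20
14. P0: load  L3  bus=[-]  L3: P0=S P1=S P2=I  mem[L3]=9
15. P0: load  L2  bus=[BusRd]  L2: P0=S P1=S P2=I  mem[L2]=20
16. P0: store L3 := 90  bus=[BusRdX]  L3: P0=M P1=I P2=I  mem[L3]=9
17. P1: load  L4  bus=[BusRd,Flush]  L4: P0=I P1=S P2=S  mem[L4]=29
18. P0: load  L0  bus=[BusRd]  L0: P0=S P1=S P2=S  mem[L0]=44
19. P1: store L3 := 12  bus=[BusRdX,Flush]  L3: P0=I P1=M P2=I  mem[L3]=90

bus = BusRdX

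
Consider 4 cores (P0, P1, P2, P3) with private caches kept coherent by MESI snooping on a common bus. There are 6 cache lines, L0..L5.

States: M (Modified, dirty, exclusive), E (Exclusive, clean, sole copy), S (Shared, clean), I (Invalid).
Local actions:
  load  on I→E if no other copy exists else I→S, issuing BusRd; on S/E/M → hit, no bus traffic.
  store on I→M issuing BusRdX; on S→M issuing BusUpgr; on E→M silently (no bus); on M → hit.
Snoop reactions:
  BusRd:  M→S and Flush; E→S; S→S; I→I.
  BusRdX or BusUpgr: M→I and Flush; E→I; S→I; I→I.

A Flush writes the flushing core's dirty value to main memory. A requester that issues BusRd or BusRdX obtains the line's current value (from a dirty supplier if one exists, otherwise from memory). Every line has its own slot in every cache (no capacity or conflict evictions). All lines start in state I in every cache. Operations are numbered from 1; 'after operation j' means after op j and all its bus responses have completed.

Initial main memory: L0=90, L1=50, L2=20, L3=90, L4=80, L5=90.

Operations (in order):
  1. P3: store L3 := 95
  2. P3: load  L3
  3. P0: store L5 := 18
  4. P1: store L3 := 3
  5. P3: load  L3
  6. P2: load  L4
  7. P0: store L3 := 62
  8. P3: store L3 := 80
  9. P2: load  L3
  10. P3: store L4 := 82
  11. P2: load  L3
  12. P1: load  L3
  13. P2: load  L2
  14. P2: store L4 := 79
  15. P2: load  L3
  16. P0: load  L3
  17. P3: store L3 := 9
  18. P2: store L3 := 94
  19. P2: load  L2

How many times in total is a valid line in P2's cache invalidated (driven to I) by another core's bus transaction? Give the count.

[1] P3: store L3 := 95 | P0:I, P1:I, P2:I, P3:M(95) | bus: BusRdX
[2] P3: load  L3 | P0:I, P1:I, P2:I, P3:M(95) | bus: none
[3] P0: store L5 := 18 | P0:M(18), P1:I, P2:I, P3:I | bus: BusRdX
[4] P1: store L3 := 3 | P0:I, P1:M(3), P2:I, P3:I | bus: BusRdX,Flush
[5] P3: load  L3 | P0:I, P1:S(3), P2:I, P3:S(3) | bus: BusRd,Flush
[6] P2: load  L4 | P0:I, P1:I, P2:E(80), P3:I | bus: BusRd
[7] P0: store L3 := 62 | P0:M(62), P1:I, P2:I, P3:I | bus: BusRdX
[8] P3: store L3 := 80 | P0:I, P1:I, P2:I, P3:M(80) | bus: BusRdX,Flush
[9] P2: load  L3 | P0:I, P1:I, P2:S(80), P3:S(80) | bus: BusRd,Flush
[10] P3: store L4 := 82 | P0:I, P1:I, P2:I, P3:M(82) | bus: BusRdX
[11] P2: load  L3 | P0:I, P1:I, P2:S(80), P3:S(80) | bus: none
[12] P1: load  L3 | P0:I, P1:S(80), P2:S(80), P3:S(80) | bus: BusRd
[13] P2: load  L2 | P0:I, P1:I, P2:E(20), P3:I | bus: BusRd
[14] P2: store L4 := 79 | P0:I, P1:I, P2:M(79), P3:I | bus: BusRdX,Flush
[15] P2: load  L3 | P0:I, P1:S(80), P2:S(80), P3:S(80) | bus: none
[16] P0: load  L3 | P0:S(80), P1:S(80), P2:S(80), P3:S(80) | bus: BusRd
[17] P3: store L3 := 9 | P0:I, P1:I, P2:I, P3:M(9) | bus: BusUpgr
[18] P2: store L3 := 94 | P0:I, P1:I, P2:M(94), P3:I | bus: BusRdX,Flush
[19] P2: load  L2 | P0:I, P1:I, P2:E(20), P3:I | bus: none

invalidations = 2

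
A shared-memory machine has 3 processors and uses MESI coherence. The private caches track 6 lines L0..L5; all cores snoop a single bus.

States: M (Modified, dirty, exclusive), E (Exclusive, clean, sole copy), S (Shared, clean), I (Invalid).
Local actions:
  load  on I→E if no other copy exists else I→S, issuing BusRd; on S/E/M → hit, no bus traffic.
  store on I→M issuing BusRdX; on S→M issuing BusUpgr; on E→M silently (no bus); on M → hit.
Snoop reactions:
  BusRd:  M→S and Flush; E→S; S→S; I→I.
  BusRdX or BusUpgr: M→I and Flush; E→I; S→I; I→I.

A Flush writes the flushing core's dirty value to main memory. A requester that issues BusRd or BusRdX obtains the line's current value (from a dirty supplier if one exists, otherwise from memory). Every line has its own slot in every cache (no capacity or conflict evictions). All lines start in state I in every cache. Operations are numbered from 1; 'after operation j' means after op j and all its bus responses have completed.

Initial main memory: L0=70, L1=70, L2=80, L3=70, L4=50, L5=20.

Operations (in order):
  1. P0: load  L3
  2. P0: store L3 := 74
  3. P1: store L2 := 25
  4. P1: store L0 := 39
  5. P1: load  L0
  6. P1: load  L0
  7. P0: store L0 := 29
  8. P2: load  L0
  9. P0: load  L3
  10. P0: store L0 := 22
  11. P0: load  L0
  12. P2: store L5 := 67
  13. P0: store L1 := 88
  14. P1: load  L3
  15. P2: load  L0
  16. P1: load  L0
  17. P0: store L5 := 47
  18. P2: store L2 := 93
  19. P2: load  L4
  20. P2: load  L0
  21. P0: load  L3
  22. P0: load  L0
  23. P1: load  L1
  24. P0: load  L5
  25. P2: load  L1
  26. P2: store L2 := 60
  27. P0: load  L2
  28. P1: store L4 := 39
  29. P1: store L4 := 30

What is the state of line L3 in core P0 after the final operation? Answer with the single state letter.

state = S

1. P0: load  L3  bus=[BusRd]  L3: P0=E P1=I P2=I  mem[L3]=70
2. P0: store L3 := 74  bus=[-]  L3: P0=M P1=I P2=I  mem[L3]=70
3. P1: store L2 := 25  bus=[BusRdX]  L2: P0=I P1=M P2=I  mem[L2]=80
4. P1: store L0 := 39  bus=[BusRdX]  L0: P0=I P1=M P2=I  mem[L0]=70
5. P1: load  L0  bus=[-]  L0: P0=I P1=M P2=I  mem[L0]=70
6. P1: load  L0  bus=[-]  L0: P0=I P1=M P2=I  mem[L0]=70
7. P0: store L0 := 29  bus=[BusRdX,Flush]  L0: P0=M P1=I P2=I  mem[L0]=39
8. P2: load  L0  bus=[BusRd,Flush]  L0: P0=S P1=I P2=S  mem[L0]=29
9. P0: load  L3  bus=[-]  L3: P0=M P1=I P2=I  mem[L3]=70
10. P0: store L0 := 22  bus=[BusUpgr]  L0: P0=M P1=I P2=I  mem[L0]=29
11. P0: load  L0  bus=[-]  L0: P0=M P1=I P2=I  mem[L0]=29
12. P2: store L5 := 67  bus=[BusRdX]  L5: P0=I P1=I P2=M  mem[L5]=20
13. P0: store L1 := 88  bus=[BusRdX]  L1: P0=M P1=I P2=I  mem[L1]=70
14. P1: load  L3  bus=[BusRd,Flush]  L3: P0=S P1=S P2=I  mem[L3]=74
15. P2: load  L0  bus=[BusRd,Flush]  L0: P0=S P1=I P2=S  mem[L0]=22
16. P1: load  L0  bus=[BusRd]  L0: P0=S P1=S P2=S  mem[L0]=22
17. P0: store L5 := 47  bus=[BusRdX,Flush]  L5: P0=M P1=I P2=I  mem[L5]=67
18. P2: store L2 := 93  bus=[BusRdX,Flush]  L2: P0=I P1=I P2=M  mem[L2]=25
19. P2: load  L4  bus=[BusRd]  L4: P0=I P1=I P2=E  mem[L4]=50
20. P2: load  L0  bus=[-]  L0: P0=S P1=S P2=S  mem[L0]=22
21. P0: load  L3  bus=[-]  L3: P0=S P1=S P2=I  mem[L3]=74
22. P0: load  L0  bus=[-]  L0: P0=S P1=S P2=S  mem[L0]=22
23. P1: load  L1  bus=[BusRd,Flush]  L1: P0=S P1=S P2=I  mem[L1]=88
24. P0: load  L5  bus=[-]  L5: P0=M P1=I P2=I  mem[L5]=67
25. P2: load  L1  bus=[BusRd]  L1: P0=S P1=S P2=S  mem[L1]=88
26. P2: store L2 := 60  bus=[-]  L2: P0=I P1=I P2=M  mem[L2]=25
27. P0: load  L2  bus=[BusRd,Flush]  L2: P0=S P1=I P2=S  mem[L2]=60
28. P1: store L4 := 39  bus=[BusRdX]  L4: P0=I P1=M P2=I  mem[L4]=50
29. P1: store L4 := 30  bus=[-]  L4: P0=I P1=M P2=I  mem[L4]=50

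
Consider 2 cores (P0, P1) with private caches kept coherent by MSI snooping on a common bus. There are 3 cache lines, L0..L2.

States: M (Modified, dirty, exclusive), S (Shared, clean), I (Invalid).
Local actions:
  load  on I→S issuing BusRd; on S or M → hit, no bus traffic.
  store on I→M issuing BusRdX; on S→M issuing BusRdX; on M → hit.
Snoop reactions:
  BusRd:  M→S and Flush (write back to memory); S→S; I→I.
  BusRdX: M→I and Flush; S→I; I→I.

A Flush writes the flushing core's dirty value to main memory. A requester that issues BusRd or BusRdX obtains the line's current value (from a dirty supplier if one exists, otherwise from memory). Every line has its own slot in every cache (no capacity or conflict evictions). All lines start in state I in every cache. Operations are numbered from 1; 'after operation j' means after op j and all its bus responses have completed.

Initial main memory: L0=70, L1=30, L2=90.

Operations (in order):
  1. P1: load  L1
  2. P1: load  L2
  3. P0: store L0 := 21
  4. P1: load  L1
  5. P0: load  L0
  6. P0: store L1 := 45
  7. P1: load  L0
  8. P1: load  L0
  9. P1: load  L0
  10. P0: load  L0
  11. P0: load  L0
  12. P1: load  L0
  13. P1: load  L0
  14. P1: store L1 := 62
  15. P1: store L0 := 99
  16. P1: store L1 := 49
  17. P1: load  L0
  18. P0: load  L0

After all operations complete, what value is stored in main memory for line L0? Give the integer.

memory[L0] = 99

step 1: P1: load  L1  ⟶  IS  (L1)  txn=BusRd  M[L1]=30
step 2: P1: load  L2  ⟶  IS  (L2)  txn=BusRd  M[L2]=90
step 3: P0: store L0 := 21  ⟶  MI  (L0)  txn=BusRdX  M[L0]=70
step 4: P1: load  L1  ⟶  IS  (L1)  txn=∅  M[L1]=30
step 5: P0: load  L0  ⟶  MI  (L0)  txn=∅  M[L0]=70
step 6: P0: store L1 := 45  ⟶  MI  (L1)  txn=BusRdX  M[L1]=30
step 7: P1: load  L0  ⟶  SS  (L0)  txn=BusRd+Flush  M[L0]=21
step 8: P1: load  L0  ⟶  SS  (L0)  txn=∅  M[L0]=21
step 9: P1: load  L0  ⟶  SS  (L0)  txn=∅  M[L0]=21
step 10: P0: load  L0  ⟶  SS  (L0)  txn=∅  M[L0]=21
step 11: P0: load  L0  ⟶  SS  (L0)  txn=∅  M[L0]=21
step 12: P1: load  L0  ⟶  SS  (L0)  txn=∅  M[L0]=21
step 13: P1: load  L0  ⟶  SS  (L0)  txn=∅  M[L0]=21
step 14: P1: store L1 := 62  ⟶  IM  (L1)  txn=BusRdX+Flush  M[L1]=45
step 15: P1: store L0 := 99  ⟶  IM  (L0)  txn=BusRdX  M[L0]=21
step 16: P1: store L1 := 49  ⟶  IM  (L1)  txn=∅  M[L1]=45
step 17: P1: load  L0  ⟶  IM  (L0)  txn=∅  M[L0]=21
step 18: P0: load  L0  ⟶  SS  (L0)  txn=BusRd+Flush  M[L0]=99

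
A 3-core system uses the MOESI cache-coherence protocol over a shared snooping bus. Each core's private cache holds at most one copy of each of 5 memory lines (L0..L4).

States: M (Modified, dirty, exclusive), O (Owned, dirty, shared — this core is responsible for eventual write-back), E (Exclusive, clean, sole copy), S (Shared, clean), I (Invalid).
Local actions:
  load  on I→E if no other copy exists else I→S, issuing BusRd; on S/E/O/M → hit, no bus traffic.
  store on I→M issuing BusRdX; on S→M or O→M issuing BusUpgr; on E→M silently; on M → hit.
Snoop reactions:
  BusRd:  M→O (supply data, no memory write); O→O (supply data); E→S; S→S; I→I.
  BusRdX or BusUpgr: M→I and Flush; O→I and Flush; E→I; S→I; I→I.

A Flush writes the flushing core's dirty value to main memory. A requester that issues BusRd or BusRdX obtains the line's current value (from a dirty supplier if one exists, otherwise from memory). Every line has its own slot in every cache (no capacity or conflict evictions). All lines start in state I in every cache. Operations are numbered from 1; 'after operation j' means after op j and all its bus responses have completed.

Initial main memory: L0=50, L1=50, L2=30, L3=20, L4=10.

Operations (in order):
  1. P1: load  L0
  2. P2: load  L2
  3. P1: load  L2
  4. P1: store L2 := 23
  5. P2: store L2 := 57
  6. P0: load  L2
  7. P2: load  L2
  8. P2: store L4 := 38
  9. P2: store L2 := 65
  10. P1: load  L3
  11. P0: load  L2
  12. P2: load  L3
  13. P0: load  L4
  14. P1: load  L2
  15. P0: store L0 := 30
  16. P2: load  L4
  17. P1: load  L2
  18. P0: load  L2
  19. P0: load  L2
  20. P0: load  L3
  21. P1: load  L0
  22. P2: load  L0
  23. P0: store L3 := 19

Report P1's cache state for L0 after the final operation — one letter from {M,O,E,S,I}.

state = S

step 1: P1: load  L0  ⟶  IEI  (L0)  txn=BusRd  M[L0]=50
step 2: P2: load  L2  ⟶  IIE  (L2)  txn=BusRd  M[L2]=30
step 3: P1: load  L2  ⟶  ISS  (L2)  txn=BusRd  M[L2]=30
step 4: P1: store L2 := 23  ⟶  IMI  (L2)  txn=BusUpgr  M[L2]=30
step 5: P2: store L2 := 57  ⟶  IIM  (L2)  txn=BusRdX+Flush  M[L2]=23
step 6: P0: load  L2  ⟶  SIO  (L2)  txn=BusRd  M[L2]=23
step 7: P2: load  L2  ⟶  SIO  (L2)  txn=∅  M[L2]=23
step 8: P2: store L4 := 38  ⟶  IIM  (L4)  txn=BusRdX  M[L4]=10
step 9: P2: store L2 := 65  ⟶  IIM  (L2)  txn=BusUpgr  M[L2]=23
step 10: P1: load  L3  ⟶  IEI  (L3)  txn=BusRd  M[L3]=20
step 11: P0: load  L2  ⟶  SIO  (L2)  txn=BusRd  M[L2]=23
step 12: P2: load  L3  ⟶  ISS  (L3)  txn=BusRd  M[L3]=20
step 13: P0: load  L4  ⟶  SIO  (L4)  txn=BusRd  M[L4]=10
step 14: P1: load  L2  ⟶  SSO  (L2)  txn=BusRd  M[L2]=23
step 15: P0: store L0 := 30  ⟶  MII  (L0)  txn=BusRdX  M[L0]=50
step 16: P2: load  L4  ⟶  SIO  (L4)  txn=∅  M[L4]=10
step 17: P1: load  L2  ⟶  SSO  (L2)  txn=∅  M[L2]=23
step 18: P0: load  L2  ⟶  SSO  (L2)  txn=∅  M[L2]=23
step 19: P0: load  L2  ⟶  SSO  (L2)  txn=∅  M[L2]=23
step 20: P0: load  L3  ⟶  SSS  (L3)  txn=BusRd  M[L3]=20
step 21: P1: load  L0  ⟶  OSI  (L0)  txn=BusRd  M[L0]=50
step 22: P2: load  L0  ⟶  OSS  (L0)  txn=BusRd  M[L0]=50
step 23: P0: store L3 := 19  ⟶  MII  (L3)  txn=BusUpgr  M[L3]=20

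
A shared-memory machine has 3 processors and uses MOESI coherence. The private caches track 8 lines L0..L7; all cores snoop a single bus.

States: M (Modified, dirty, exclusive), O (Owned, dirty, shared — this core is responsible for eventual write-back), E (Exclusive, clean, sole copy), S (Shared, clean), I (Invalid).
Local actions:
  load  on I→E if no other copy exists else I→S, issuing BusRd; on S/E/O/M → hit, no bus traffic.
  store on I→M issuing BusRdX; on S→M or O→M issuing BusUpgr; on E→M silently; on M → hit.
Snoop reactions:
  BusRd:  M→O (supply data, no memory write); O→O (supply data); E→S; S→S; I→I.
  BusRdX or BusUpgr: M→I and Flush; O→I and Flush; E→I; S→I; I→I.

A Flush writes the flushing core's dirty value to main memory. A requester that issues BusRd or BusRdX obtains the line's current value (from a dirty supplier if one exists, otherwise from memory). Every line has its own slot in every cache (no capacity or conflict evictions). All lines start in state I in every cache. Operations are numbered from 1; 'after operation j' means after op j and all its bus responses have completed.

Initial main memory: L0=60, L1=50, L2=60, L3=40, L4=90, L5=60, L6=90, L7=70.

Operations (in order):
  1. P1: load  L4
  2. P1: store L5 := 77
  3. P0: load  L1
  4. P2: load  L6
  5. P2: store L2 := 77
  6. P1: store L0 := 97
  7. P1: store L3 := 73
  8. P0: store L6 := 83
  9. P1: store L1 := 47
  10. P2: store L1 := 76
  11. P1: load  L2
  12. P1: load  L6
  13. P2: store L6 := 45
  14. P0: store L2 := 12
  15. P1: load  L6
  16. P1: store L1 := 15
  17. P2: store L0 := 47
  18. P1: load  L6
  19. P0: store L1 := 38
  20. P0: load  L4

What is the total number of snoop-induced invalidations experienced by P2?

  op1 P1: load  L4 → I/E/I on L4; bus BusRd; mem=90
  op2 P1: store L5 := 77 → I/M/I on L5; bus BusRdX; mem=60
  op3 P0: load  L1 → E/I/I on L1; bus BusRd; mem=50
  op4 P2: load  L6 → I/I/E on L6; bus BusRd; mem=90
  op5 P2: store L2 := 77 → I/I/M on L2; bus BusRdX; mem=60
  op6 P1: store L0 := 97 → I/M/I on L0; bus BusRdX; mem=60
  op7 P1: store L3 := 73 → I/M/I on L3; bus BusRdX; mem=40
  op8 P0: store L6 := 83 → M/I/I on L6; bus BusRdX; mem=90
  op9 P1: store L1 := 47 → I/M/I on L1; bus BusRdX; mem=50
  op10 P2: store L1 := 76 → I/I/M on L1; bus BusRdX Flush; mem=47
  op11 P1: load  L2 → I/S/O on L2; bus BusRd; mem=60
  op12 P1: load  L6 → O/S/I on L6; bus BusRd; mem=90
  op13 P2: store L6 := 45 → I/I/M on L6; bus BusRdX Flush; mem=83
  op14 P0: store L2 := 12 → M/I/I on L2; bus BusRdX Flush; mem=77
  op15 P1: load  L6 → I/S/O on L6; bus BusRd; mem=83
  op16 P1: store L1 := 15 → I/M/I on L1; bus BusRdX Flush; mem=76
  op17 P2: store L0 := 47 → I/I/M on L0; bus BusRdX Flush; mem=97
  op18 P1: load  L6 → I/S/O on L6; bus (none); mem=83
  op19 P0: store L1 := 38 → M/I/I on L1; bus BusRdX Flush; mem=15
  op20 P0: load  L4 → S/S/I on L4; bus BusRd; mem=90

invalidations = 3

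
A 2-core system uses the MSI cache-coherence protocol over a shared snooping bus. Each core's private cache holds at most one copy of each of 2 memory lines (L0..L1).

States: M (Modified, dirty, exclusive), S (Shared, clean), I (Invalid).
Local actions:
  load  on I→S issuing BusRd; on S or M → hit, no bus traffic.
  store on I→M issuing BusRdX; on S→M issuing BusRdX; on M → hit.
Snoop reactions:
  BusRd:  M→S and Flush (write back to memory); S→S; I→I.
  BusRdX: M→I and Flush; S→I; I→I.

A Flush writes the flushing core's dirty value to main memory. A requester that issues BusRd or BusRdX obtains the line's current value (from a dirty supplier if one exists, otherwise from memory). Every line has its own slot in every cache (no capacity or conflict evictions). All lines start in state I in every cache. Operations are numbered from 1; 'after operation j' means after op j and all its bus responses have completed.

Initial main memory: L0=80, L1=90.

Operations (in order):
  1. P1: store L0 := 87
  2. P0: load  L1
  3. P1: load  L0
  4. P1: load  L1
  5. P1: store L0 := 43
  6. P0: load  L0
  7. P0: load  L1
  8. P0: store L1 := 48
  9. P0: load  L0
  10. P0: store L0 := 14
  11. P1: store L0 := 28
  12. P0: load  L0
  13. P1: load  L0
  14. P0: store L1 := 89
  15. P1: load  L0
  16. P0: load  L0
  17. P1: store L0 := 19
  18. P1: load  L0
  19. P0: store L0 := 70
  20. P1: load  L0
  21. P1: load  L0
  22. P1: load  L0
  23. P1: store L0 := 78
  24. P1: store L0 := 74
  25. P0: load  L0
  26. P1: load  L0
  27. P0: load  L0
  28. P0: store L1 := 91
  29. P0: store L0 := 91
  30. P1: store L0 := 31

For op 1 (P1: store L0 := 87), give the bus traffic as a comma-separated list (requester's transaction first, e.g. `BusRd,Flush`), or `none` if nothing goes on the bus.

step 1: P1: store L0 := 87  ⟶  IM  (L0)  txn=BusRdX  M[L0]=80
step 2: P0: load  L1  ⟶  SI  (L1)  txn=BusRd  M[L1]=90
step 3: P1: load  L0  ⟶  IM  (L0)  txn=∅  M[L0]=80
step 4: P1: load  L1  ⟶  SS  (L1)  txn=BusRd  M[L1]=90
step 5: P1: store L0 := 43  ⟶  IM  (L0)  txn=∅  M[L0]=80
step 6: P0: load  L0  ⟶  SS  (L0)  txn=BusRd+Flush  M[L0]=43
step 7: P0: load  L1  ⟶  SS  (L1)  txn=∅  M[L1]=90
step 8: P0: store L1 := 48  ⟶  MI  (L1)  txn=BusRdX  M[L1]=90
step 9: P0: load  L0  ⟶  SS  (L0)  txn=∅  M[L0]=43
step 10: P0: store L0 := 14  ⟶  MI  (L0)  txn=BusRdX  M[L0]=43
step 11: P1: store L0 := 28  ⟶  IM  (L0)  txn=BusRdX+Flush  M[L0]=14
step 12: P0: load  L0  ⟶  SS  (L0)  txn=BusRd+Flush  M[L0]=28
step 13: P1: load  L0  ⟶  SS  (L0)  txn=∅  M[L0]=28
step 14: P0: store L1 := 89  ⟶  MI  (L1)  txn=∅  M[L1]=90
step 15: P1: load  L0  ⟶  SS  (L0)  txn=∅  M[L0]=28
step 16: P0: load  L0  ⟶  SS  (L0)  txn=∅  M[L0]=28
step 17: P1: store L0 := 19  ⟶  IM  (L0)  txn=BusRdX  M[L0]=28
step 18: P1: load  L0  ⟶  IM  (L0)  txn=∅  M[L0]=28
step 19: P0: store L0 := 70  ⟶  MI  (L0)  txn=BusRdX+Flush  M[L0]=19
step 20: P1: load  L0  ⟶  SS  (L0)  txn=BusRd+Flush  M[L0]=70
step 21: P1: load  L0  ⟶  SS  (L0)  txn=∅  M[L0]=70
step 22: P1: load  L0  ⟶  SS  (L0)  txn=∅  M[L0]=70
step 23: P1: store L0 := 78  ⟶  IM  (L0)  txn=BusRdX  M[L0]=70
step 24: P1: store L0 := 74  ⟶  IM  (L0)  txn=∅  M[L0]=70
step 25: P0: load  L0  ⟶  SS  (L0)  txn=BusRd+Flush  M[L0]=74
step 26: P1: load  L0  ⟶  SS  (L0)  txn=∅  M[L0]=74
step 27: P0: load  L0  ⟶  SS  (L0)  txn=∅  M[L0]=74
step 28: P0: store L1 := 91  ⟶  MI  (L1)  txn=∅  M[L1]=90
step 29: P0: store L0 := 91  ⟶  MI  (L0)  txn=BusRdX  M[L0]=74
step 30: P1: store L0 := 31  ⟶  IM  (L0)  txn=BusRdX+Flush  M[L0]=91

bus = BusRdX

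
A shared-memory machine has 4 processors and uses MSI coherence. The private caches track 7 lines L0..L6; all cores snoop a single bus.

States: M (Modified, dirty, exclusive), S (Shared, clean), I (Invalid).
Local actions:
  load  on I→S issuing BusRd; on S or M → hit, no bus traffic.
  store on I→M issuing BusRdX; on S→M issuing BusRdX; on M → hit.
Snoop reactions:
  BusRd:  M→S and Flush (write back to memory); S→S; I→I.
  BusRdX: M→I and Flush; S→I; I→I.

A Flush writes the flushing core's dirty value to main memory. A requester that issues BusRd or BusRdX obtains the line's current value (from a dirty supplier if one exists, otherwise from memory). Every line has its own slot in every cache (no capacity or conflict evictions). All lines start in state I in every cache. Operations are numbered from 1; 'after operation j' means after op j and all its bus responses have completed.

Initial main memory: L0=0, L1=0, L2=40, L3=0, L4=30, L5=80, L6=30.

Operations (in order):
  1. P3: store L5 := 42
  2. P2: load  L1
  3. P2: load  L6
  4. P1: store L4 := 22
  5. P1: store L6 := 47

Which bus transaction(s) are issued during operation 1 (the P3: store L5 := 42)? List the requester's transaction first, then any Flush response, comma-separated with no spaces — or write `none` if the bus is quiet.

bus = BusRdX

  op1 P3: store L5 := 42 → I/I/I/M on L5; bus BusRdX; mem=80
  op2 P2: load  L1 → I/I/S/I on L1; bus BusRd; mem=0
  op3 P2: load  L6 → I/I/S/I on L6; bus BusRd; mem=30
  op4 P1: store L4 := 22 → I/M/I/I on L4; bus BusRdX; mem=30
  op5 P1: store L6 := 47 → I/M/I/I on L6; bus BusRdX; mem=30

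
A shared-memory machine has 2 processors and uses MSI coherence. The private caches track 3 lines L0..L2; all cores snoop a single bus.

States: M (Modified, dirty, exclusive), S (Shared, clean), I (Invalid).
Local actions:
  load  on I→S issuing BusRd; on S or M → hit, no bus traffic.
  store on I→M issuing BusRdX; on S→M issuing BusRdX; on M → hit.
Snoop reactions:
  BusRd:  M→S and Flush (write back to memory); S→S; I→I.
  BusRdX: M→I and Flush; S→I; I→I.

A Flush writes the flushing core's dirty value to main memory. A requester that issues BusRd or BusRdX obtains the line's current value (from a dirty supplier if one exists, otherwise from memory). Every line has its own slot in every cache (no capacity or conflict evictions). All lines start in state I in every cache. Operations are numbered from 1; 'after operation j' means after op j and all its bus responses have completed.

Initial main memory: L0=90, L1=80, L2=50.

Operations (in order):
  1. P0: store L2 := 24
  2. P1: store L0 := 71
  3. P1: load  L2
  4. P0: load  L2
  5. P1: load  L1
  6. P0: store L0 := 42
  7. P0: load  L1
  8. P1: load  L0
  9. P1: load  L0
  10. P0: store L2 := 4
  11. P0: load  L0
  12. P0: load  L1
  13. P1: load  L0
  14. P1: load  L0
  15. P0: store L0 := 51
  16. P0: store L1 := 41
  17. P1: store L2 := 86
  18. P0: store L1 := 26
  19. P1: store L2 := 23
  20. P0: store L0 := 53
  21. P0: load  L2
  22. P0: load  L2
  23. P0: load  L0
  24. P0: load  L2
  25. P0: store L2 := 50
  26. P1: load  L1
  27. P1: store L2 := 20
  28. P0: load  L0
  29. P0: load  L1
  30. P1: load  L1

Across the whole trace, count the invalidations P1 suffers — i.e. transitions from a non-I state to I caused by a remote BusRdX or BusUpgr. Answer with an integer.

invalidations = 5

1. P0: store L2 := 24  bus=[BusRdX]  L2: P0=M P1=I  mem[L2]=50
2. P1: store L0 := 71  bus=[BusRdX]  L0: P0=I P1=M  mem[L0]=90
3. P1: load  L2  bus=[BusRd,Flush]  L2: P0=S P1=S  mem[L2]=24
4. P0: load  L2  bus=[-]  L2: P0=S P1=S  mem[L2]=24
5. P1: load  L1  bus=[BusRd]  L1: P0=I P1=S  mem[L1]=80
6. P0: store L0 := 42  bus=[BusRdX,Flush]  L0: P0=M P1=I  mem[L0]=71
7. P0: load  L1  bus=[BusRd]  L1: P0=S P1=S  mem[L1]=80
8. P1: load  L0  bus=[BusRd,Flush]  L0: P0=S P1=S  mem[L0]=42
9. P1: load  L0  bus=[-]  L0: P0=S P1=S  mem[L0]=42
10. P0: store L2 := 4  bus=[BusRdX]  L2: P0=M P1=I  mem[L2]=24
11. P0: load  L0  bus=[-]  L0: P0=S P1=S  mem[L0]=42
12. P0: load  L1  bus=[-]  L1: P0=S P1=S  mem[L1]=80
13. P1: load  L0  bus=[-]  L0: P0=S P1=S  mem[L0]=42
14. P1: load  L0  bus=[-]  L0: P0=S P1=S  mem[L0]=42
15. P0: store L0 := 51  bus=[BusRdX]  L0: P0=M P1=I  mem[L0]=42
16. P0: store L1 := 41  bus=[BusRdX]  L1: P0=M P1=I  mem[L1]=80
17. P1: store L2 := 86  bus=[BusRdX,Flush]  L2: P0=I P1=M  mem[L2]=4
18. P0: store L1 := 26  bus=[-]  L1: P0=M P1=I  mem[L1]=80
19. P1: store L2 := 23  bus=[-]  L2: P0=I P1=M  mem[L2]=4
20. P0: store L0 := 53  bus=[-]  L0: P0=M P1=I  mem[L0]=42
21. P0: load  L2  bus=[BusRd,Flush]  L2: P0=S P1=S  mem[L2]=23
22. P0: load  L2  bus=[-]  L2: P0=S P1=S  mem[L2]=23
23. P0: load  L0  bus=[-]  L0: P0=M P1=I  mem[L0]=42
24. P0: load  L2  bus=[-]  L2: P0=S P1=S  mem[L2]=23
25. P0: store L2 := 50  bus=[BusRdX]  L2: P0=M P1=I  mem[L2]=23
26. P1: load  L1  bus=[BusRd,Flush]  L1: P0=S P1=S  mem[L1]=26
27. P1: store L2 := 20  bus=[BusRdX,Flush]  L2: P0=I P1=M  mem[L2]=50
28. P0: load  L0  bus=[-]  L0: P0=M P1=I  mem[L0]=42
29. P0: load  L1  bus=[-]  L1: P0=S P1=S  mem[L1]=26
30. P1: load  L1  bus=[-]  L1: P0=S P1=S  mem[L1]=26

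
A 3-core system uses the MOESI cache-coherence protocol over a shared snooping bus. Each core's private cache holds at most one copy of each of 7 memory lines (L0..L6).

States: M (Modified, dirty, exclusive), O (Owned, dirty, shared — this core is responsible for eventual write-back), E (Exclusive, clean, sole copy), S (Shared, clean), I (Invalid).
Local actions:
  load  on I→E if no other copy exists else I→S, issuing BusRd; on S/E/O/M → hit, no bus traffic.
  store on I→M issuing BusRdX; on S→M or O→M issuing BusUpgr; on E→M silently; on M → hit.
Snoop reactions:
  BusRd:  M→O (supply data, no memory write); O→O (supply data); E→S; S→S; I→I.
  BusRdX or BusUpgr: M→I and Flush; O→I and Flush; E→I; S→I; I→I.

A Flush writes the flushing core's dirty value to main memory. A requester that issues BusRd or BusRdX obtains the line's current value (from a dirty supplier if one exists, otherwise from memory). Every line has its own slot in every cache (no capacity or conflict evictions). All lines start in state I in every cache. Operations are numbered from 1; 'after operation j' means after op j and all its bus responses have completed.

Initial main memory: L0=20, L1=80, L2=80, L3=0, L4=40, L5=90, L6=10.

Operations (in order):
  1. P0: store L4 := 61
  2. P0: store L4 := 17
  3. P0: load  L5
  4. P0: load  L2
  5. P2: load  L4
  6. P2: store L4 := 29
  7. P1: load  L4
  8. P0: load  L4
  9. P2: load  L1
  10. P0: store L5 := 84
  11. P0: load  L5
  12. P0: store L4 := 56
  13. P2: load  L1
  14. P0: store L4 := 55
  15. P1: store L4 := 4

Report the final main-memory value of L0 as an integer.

memory[L0] = 20

step 1: P0: store L4 := 61  ⟶  MII  (L4)  txn=BusRdX  M[L4]=40
step 2: P0: store L4 := 17  ⟶  MII  (L4)  txn=∅  M[L4]=40
step 3: P0: load  L5  ⟶  EII  (L5)  txn=BusRd  M[L5]=90
step 4: P0: load  L2  ⟶  EII  (L2)  txn=BusRd  M[L2]=80
step 5: P2: load  L4  ⟶  OIS  (L4)  txn=BusRd  M[L4]=40
step 6: P2: store L4 := 29  ⟶  IIM  (L4)  txn=BusUpgr+Flush  M[L4]=17
step 7: P1: load  L4  ⟶  ISO  (L4)  txn=BusRd  M[L4]=17
step 8: P0: load  L4  ⟶  SSO  (L4)  txn=BusRd  M[L4]=17
step 9: P2: load  L1  ⟶  IIE  (L1)  txn=BusRd  M[L1]=80
step 10: P0: store L5 := 84  ⟶  MII  (L5)  txn=∅  M[L5]=90
step 11: P0: load  L5  ⟶  MII  (L5)  txn=∅  M[L5]=90
step 12: P0: store L4 := 56  ⟶  MII  (L4)  txn=BusUpgr+Flush  M[L4]=29
step 13: P2: load  L1  ⟶  IIE  (L1)  txn=∅  M[L1]=80
step 14: P0: store L4 := 55  ⟶  MII  (L4)  txn=∅  M[L4]=29
step 15: P1: store L4 := 4  ⟶  IMI  (L4)  txn=BusRdX+Flush  M[L4]=55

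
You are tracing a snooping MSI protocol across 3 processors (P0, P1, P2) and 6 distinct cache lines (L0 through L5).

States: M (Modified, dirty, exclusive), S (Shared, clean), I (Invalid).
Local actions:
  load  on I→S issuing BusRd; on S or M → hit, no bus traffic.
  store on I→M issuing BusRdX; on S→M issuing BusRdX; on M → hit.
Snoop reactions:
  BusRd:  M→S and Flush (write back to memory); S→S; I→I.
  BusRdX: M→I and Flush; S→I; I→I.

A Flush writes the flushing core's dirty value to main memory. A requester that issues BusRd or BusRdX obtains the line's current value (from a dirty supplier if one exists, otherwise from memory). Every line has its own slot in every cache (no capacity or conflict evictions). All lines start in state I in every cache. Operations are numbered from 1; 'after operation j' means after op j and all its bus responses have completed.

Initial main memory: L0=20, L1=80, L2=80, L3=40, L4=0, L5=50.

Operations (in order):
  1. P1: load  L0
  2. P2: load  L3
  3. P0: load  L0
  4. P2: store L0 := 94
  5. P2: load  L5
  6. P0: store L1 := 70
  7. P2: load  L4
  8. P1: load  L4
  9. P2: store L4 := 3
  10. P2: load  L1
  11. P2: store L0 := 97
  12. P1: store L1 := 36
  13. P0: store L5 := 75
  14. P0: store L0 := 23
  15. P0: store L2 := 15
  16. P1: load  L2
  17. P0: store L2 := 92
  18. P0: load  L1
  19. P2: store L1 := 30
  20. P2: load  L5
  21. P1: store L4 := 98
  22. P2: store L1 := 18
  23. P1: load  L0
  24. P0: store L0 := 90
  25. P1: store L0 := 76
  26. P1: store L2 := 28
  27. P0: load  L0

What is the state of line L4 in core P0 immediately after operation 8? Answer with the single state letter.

state = I

  op1 P1: load  L0 → I/S/I on L0; bus BusRd; mem=20
  op2 P2: load  L3 → I/I/S on L3; bus BusRd; mem=40
  op3 P0: load  L0 → S/S/I on L0; bus BusRd; mem=20
  op4 P2: store L0 := 94 → I/I/M on L0; bus BusRdX; mem=20
  op5 P2: load  L5 → I/I/S on L5; bus BusRd; mem=50
  op6 P0: store L1 := 70 → M/I/I on L1; bus BusRdX; mem=80
  op7 P2: load  L4 → I/I/S on L4; bus BusRd; mem=0
  op8 P1: load  L4 → I/S/S on L4; bus BusRd; mem=0
  op9 P2: store L4 := 3 → I/I/M on L4; bus BusRdX; mem=0
  op10 P2: load  L1 → S/I/S on L1; bus BusRd Flush; mem=70
  op11 P2: store L0 := 97 → I/I/M on L0; bus (none); mem=20
  op12 P1: store L1 := 36 → I/M/I on L1; bus BusRdX; mem=70
  op13 P0: store L5 := 75 → M/I/I on L5; bus BusRdX; mem=50
  op14 P0: store L0 := 23 → M/I/I on L0; bus BusRdX Flush; mem=97
  op15 P0: store L2 := 15 → M/I/I on L2; bus BusRdX; mem=80
  op16 P1: load  L2 → S/S/I on L2; bus BusRd Flush; mem=15
  op17 P0: store L2 := 92 → M/I/I on L2; bus BusRdX; mem=15
  op18 P0: load  L1 → S/S/I on L1; bus BusRd Flush; mem=36
  op19 P2: store L1 := 30 → I/I/M on L1; bus BusRdX; mem=36
  op20 P2: load  L5 → S/I/S on L5; bus BusRd Flush; mem=75
  op21 P1: store L4 := 98 → I/M/I on L4; bus BusRdX Flush; mem=3
  op22 P2: store L1 := 18 → I/I/M on L1; bus (none); mem=36
  op23 P1: load  L0 → S/S/I on L0; bus BusRd Flush; mem=23
  op24 P0: store L0 := 90 → M/I/I on L0; bus BusRdX; mem=23
  op25 P1: store L0 := 76 → I/M/I on L0; bus BusRdX Flush; mem=90
  op26 P1: store L2 := 28 → I/M/I on L2; bus BusRdX Flush; mem=92
  op27 P0: load  L0 → S/S/I on L0; bus BusRd Flush; mem=76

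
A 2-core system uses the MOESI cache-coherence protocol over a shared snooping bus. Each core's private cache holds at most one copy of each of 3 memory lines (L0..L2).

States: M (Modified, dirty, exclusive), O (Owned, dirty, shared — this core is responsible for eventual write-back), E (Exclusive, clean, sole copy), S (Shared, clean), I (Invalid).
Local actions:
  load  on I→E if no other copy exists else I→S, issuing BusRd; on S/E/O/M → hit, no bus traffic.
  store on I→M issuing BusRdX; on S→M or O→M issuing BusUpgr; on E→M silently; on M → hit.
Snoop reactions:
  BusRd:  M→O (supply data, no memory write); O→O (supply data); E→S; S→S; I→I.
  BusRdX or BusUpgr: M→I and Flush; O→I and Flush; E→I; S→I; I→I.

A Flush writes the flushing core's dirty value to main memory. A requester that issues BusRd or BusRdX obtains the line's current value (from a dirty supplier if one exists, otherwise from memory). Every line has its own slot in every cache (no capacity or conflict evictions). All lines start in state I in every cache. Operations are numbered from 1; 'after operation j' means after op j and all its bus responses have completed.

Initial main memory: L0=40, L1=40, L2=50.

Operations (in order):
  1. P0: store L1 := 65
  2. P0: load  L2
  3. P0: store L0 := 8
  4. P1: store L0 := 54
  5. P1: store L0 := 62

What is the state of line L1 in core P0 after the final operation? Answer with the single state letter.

state = M

  op1 P0: store L1 := 65 → M/I on L1; bus BusRdX; mem=40
  op2 P0: load  L2 → E/I on L2; bus BusRd; mem=50
  op3 P0: store L0 := 8 → M/I on L0; bus BusRdX; mem=40
  op4 P1: store L0 := 54 → I/M on L0; bus BusRdX Flush; mem=8
  op5 P1: store L0 := 62 → I/M on L0; bus (none); mem=8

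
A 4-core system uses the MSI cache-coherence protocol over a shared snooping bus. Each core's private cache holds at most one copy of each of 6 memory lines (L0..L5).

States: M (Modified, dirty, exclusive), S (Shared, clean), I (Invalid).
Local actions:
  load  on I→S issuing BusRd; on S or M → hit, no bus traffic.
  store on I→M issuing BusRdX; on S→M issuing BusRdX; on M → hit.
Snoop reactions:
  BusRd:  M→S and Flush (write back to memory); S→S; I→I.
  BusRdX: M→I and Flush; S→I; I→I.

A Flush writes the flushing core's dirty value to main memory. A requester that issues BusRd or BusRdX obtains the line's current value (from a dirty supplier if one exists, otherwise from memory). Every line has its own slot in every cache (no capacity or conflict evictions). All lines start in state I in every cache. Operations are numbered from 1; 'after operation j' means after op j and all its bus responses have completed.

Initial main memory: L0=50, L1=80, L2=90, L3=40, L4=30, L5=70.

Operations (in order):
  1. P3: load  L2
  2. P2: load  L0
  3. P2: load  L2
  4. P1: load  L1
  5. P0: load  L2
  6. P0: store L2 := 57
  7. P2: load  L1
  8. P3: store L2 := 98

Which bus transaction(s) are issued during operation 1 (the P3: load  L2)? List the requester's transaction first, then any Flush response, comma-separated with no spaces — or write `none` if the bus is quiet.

[1] P3: load  L2 | P0:I, P1:I, P2:I, P3:S(90) | bus: BusRd
[2] P2: load  L0 | P0:I, P1:I, P2:S(50), P3:I | bus: BusRd
[3] P2: load  L2 | P0:I, P1:I, P2:S(90), P3:S(90) | bus: BusRd
[4] P1: load  L1 | P0:I, P1:S(80), P2:I, P3:I | bus: BusRd
[5] P0: load  L2 | P0:S(90), P1:I, P2:S(90), P3:S(90) | bus: BusRd
[6] P0: store L2 := 57 | P0:M(57), P1:I, P2:I, P3:I | bus: BusRdX
[7] P2: load  L1 | P0:I, P1:S(80), P2:S(80), P3:I | bus: BusRd
[8] P3: store L2 := 98 | P0:I, P1:I, P2:I, P3:M(98) | bus: BusRdX,Flush

bus = BusRd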